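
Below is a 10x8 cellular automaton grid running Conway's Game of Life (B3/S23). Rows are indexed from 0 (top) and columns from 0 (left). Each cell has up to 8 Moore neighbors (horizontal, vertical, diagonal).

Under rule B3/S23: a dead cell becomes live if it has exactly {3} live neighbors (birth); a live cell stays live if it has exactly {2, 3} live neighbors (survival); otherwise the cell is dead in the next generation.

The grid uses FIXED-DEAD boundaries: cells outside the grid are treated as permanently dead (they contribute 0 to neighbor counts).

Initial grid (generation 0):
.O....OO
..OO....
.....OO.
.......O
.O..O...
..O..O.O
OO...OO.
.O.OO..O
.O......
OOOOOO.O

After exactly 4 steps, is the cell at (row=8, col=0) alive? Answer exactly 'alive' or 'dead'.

Simulating step by step:
Generation 0 (given above): 29 live cells
Generation 1: 28 live cells
..O.....
..O..O.O
......O.
.....OO.
......O.
O.O.OO..
OO.O.O.O
.O..OOO.
.....OO.
OOOOO...
Generation 2: 25 live cells
........
......O.
.......O
.....OOO
....O.O.
O.OOOO..
O..O....
OOO....O
O.....O.
.OOOOO..
Generation 3: 20 live cells
........
........
.....O.O
.....O.O
.......O
.OO..O..
O.......
O.O.....
O...OOO.
.OOOOO..
Generation 4: 12 live cells
........
........
........
.......O
........
.O......
O.O.....
O....O..
O.....O.
.OOO..O.

Cell (8,0) at generation 4: 1 -> alive

Answer: alive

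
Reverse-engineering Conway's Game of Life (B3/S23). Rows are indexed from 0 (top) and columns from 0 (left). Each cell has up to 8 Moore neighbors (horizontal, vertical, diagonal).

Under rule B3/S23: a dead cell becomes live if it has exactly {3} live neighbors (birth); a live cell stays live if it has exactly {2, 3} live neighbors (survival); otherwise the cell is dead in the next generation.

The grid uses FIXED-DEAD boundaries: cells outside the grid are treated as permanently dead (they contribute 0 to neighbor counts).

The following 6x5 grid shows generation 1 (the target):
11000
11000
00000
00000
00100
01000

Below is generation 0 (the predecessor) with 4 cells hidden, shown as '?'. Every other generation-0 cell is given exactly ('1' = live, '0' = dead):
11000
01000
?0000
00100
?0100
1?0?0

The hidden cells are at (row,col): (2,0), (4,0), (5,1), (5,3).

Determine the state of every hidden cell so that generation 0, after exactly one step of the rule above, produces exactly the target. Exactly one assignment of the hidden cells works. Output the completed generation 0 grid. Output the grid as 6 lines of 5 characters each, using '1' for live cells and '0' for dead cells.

Answer: 11000
01000
00000
00100
00100
11000

Derivation:
Hidden generation-0 cells (in order): (2,0), (4,0), (5,1), (5,3).
A hidden cell only influences target cells in its own 3x3 neighborhood. Try each of the 2^4 = 16 assignments, step the completed generation 0 forward once under B3/S23, and compare with the target:
  (2,0)=0 (4,0)=0 (5,1)=0 (5,3)=0 -> step gives (4,1)='1' but target has '0' -> reject
  (2,0)=0 (4,0)=0 (5,1)=0 (5,3)=1 -> step gives (4,1)='1' but target has '0' -> reject
  (2,0)=0 (4,0)=0 (5,1)=1 (5,3)=0 -> step reproduces the target at every cell -> ACCEPT
  (2,0)=0 (4,0)=0 (5,1)=1 (5,3)=1 -> step gives (4,3)='1' but target has '0' -> reject
  (2,0)=0 (4,0)=1 (5,1)=0 (5,3)=0 -> step gives (3,1)='1' but target has '0' -> reject
  (2,0)=0 (4,0)=1 (5,1)=0 (5,3)=1 -> step gives (3,1)='1' but target has '0' -> reject
  (2,0)=0 (4,0)=1 (5,1)=1 (5,3)=0 -> step gives (3,1)='1' but target has '0' -> reject
  (2,0)=0 (4,0)=1 (5,1)=1 (5,3)=1 -> step gives (3,1)='1' but target has '0' -> reject
  (2,0)=1 (4,0)=0 (5,1)=0 (5,3)=0 -> step gives (1,0)='0' but target has '1' -> reject
  (2,0)=1 (4,0)=0 (5,1)=0 (5,3)=1 -> step gives (1,0)='0' but target has '1' -> reject
  (2,0)=1 (4,0)=0 (5,1)=1 (5,3)=0 -> step gives (1,0)='0' but target has '1' -> reject
  (2,0)=1 (4,0)=0 (5,1)=1 (5,3)=1 -> step gives (1,0)='0' but target has '1' -> reject
  (2,0)=1 (4,0)=1 (5,1)=0 (5,3)=0 -> step gives (1,0)='0' but target has '1' -> reject
  (2,0)=1 (4,0)=1 (5,1)=0 (5,3)=1 -> step gives (1,0)='0' but target has '1' -> reject
  (2,0)=1 (4,0)=1 (5,1)=1 (5,3)=0 -> step gives (1,0)='0' but target has '1' -> reject
  (2,0)=1 (4,0)=1 (5,1)=1 (5,3)=1 -> step gives (1,0)='0' but target has '1' -> reject
Unique solution: (2,0)=dead, (4,0)=dead, (5,1)=live, (5,3)=dead.
Check: live-neighbor counts of every cell in the completed generation 0:
22200
32200
12210
02120
24220
12210
Applying B3/S23 to generation 0 with these counts gives:
11000
11000
00000
00000
00100
01000
which matches the target exactly.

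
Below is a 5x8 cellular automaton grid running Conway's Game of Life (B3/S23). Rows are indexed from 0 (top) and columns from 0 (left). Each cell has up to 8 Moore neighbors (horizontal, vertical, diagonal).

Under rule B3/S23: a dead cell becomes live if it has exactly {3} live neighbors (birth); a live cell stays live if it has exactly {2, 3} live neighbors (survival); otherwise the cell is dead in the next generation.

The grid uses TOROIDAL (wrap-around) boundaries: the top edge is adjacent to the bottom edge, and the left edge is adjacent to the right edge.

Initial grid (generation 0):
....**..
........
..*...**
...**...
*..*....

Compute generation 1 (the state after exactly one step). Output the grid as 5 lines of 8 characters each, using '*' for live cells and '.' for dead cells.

Simulating step by step:
Generation 0 (given above): 9 live cells
Generation 1: 10 live cells
(generation 1 grid is the final answer)

Answer: ....*...
.....**.
...*....
..***..*
...*.*..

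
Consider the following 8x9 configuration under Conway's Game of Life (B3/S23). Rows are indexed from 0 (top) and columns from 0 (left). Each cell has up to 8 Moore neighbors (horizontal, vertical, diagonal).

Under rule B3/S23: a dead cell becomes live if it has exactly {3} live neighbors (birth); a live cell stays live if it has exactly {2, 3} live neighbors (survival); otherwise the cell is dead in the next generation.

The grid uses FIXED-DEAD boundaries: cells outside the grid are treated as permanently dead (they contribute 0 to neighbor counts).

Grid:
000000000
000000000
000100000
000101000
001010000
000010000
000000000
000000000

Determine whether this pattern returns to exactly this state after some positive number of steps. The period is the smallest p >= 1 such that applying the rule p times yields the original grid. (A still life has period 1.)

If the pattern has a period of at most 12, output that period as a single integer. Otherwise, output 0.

Answer: 2

Derivation:
Simulating and comparing each generation to the original:
Gen 0 (original, given above): 6 live cells
Gen 1: 6 live cells, differs from original
Gen 2: 6 live cells, MATCHES original -> period = 2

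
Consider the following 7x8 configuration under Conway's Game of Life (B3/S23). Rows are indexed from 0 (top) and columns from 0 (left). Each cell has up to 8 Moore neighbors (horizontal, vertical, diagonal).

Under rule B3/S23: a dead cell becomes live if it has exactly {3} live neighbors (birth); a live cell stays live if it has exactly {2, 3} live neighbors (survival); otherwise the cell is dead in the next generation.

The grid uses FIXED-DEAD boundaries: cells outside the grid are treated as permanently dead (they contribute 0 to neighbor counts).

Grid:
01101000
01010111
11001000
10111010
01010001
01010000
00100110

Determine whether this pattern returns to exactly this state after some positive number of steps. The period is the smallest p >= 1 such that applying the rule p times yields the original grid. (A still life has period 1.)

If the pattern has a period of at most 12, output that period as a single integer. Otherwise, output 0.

Simulating and comparing each generation to the original:
Gen 0 (original, given above): 24 live cells
Gen 1: 21 live cells, differs from original
Gen 2: 16 live cells, differs from original
Gen 3: 11 live cells, differs from original
Gen 4: 11 live cells, differs from original
Gen 5: 11 live cells, differs from original
Gen 6: 10 live cells, differs from original
Gen 7: 8 live cells, differs from original
Gen 8: 7 live cells, differs from original
Gen 9: 8 live cells, differs from original
Gen 10: 8 live cells, differs from original
Gen 11: 8 live cells, differs from original
Gen 12: 8 live cells, differs from original
No period found within 12 steps.

Answer: 0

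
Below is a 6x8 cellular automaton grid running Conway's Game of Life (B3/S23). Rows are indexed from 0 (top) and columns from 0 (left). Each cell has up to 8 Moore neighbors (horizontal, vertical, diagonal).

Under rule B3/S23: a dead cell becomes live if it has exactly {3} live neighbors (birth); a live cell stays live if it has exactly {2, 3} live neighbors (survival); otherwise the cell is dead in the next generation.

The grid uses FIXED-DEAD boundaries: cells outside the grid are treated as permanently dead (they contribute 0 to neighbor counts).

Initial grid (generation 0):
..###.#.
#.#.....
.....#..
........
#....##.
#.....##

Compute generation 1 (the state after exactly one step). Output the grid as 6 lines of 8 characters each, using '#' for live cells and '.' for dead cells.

Simulating step by step:
Generation 0 (given above): 13 live cells
Generation 1: 15 live cells
(generation 1 grid is the final answer)

Answer: .###....
.##.##..
........
.....##.
.....###
.....###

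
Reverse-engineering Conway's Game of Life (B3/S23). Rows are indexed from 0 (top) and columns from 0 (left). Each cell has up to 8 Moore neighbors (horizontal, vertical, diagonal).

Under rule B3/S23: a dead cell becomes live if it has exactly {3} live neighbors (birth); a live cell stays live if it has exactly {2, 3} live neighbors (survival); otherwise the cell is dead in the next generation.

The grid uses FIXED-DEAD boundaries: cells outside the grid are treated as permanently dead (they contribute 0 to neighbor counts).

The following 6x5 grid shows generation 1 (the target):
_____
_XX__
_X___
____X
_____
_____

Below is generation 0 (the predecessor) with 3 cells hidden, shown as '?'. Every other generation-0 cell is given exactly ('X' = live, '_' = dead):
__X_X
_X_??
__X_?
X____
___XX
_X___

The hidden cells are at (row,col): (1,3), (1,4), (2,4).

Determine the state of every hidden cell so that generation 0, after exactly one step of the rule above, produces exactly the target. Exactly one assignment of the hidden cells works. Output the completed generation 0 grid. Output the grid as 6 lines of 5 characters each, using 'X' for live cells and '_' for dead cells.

Answer: __X_X
_X___
__X_X
X____
___XX
_X___

Derivation:
Hidden generation-0 cells (in order): (1,3), (1,4), (2,4).
A hidden cell only influences target cells in its own 3x3 neighborhood. Try each of the 2^3 = 8 assignments, step the completed generation 0 forward once under B3/S23, and compare with the target:
  (1,3)=_ (1,4)=_ (2,4)=_ -> step gives (1,3)='X' but target has '_' -> reject
  (1,3)=_ (1,4)=_ (2,4)=X -> step reproduces the target at every cell -> ACCEPT
  (1,3)=_ (1,4)=X (2,4)=_ -> step gives (0,3)='X' but target has '_' -> reject
  (1,3)=_ (1,4)=X (2,4)=X -> step gives (0,3)='X' but target has '_' -> reject
  (1,3)=X (1,4)=_ (2,4)=_ -> step gives (0,2)='X' but target has '_' -> reject
  (1,3)=X (1,4)=_ (2,4)=X -> step gives (0,2)='X' but target has '_' -> reject
  (1,3)=X (1,4)=X (2,4)=_ -> step gives (0,2)='X' but target has '_' -> reject
  (1,3)=X (1,4)=X (2,4)=X -> step gives (0,2)='X' but target has '_' -> reject
Unique solution: (1,3)=dead, (1,4)=dead, (2,4)=live.
Check: live-neighbor counts of every cell in the completed generation 0:
12120
12342
23120
02243
22211
10222
Applying B3/S23 to generation 0 with these counts gives:
_____
_XX__
_X___
____X
_____
_____
which matches the target exactly.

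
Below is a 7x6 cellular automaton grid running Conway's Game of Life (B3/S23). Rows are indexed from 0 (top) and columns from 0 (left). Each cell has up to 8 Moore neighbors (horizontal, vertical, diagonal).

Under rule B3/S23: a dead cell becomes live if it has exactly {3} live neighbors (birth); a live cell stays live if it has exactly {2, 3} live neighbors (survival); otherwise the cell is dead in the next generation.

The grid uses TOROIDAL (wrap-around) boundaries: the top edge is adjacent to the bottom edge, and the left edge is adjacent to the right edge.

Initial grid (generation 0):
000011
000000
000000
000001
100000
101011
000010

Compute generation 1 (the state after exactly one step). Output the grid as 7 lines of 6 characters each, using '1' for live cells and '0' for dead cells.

Answer: 000011
000000
000000
000000
110010
110110
100000

Derivation:
Simulating step by step:
Generation 0 (given above): 9 live cells
Generation 1: 10 live cells
(generation 1 grid is the final answer)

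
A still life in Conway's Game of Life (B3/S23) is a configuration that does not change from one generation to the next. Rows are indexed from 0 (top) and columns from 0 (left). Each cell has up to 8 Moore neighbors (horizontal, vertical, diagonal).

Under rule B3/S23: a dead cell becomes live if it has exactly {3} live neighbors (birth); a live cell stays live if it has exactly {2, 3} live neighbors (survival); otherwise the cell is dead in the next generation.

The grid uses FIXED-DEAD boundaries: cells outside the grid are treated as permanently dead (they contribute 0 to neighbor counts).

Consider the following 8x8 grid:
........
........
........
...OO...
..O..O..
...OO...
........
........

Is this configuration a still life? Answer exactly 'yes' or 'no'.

Answer: yes

Derivation:
Compute generation 1 and compare to generation 0 (given above):
Generation 1:
........
........
........
...OO...
..O..O..
...OO...
........
........
The grids are IDENTICAL -> still life.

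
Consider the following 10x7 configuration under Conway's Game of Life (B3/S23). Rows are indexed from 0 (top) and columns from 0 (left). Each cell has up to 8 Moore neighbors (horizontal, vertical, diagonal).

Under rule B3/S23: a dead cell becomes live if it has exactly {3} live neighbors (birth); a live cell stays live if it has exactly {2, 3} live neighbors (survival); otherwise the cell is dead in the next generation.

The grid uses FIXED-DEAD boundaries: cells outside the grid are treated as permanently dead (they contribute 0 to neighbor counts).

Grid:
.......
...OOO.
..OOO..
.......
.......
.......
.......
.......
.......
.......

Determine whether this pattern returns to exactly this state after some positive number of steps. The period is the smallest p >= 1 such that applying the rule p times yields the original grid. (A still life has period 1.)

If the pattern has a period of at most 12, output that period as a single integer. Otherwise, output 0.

Answer: 2

Derivation:
Simulating and comparing each generation to the original:
Gen 0 (original, given above): 6 live cells
Gen 1: 6 live cells, differs from original
Gen 2: 6 live cells, MATCHES original -> period = 2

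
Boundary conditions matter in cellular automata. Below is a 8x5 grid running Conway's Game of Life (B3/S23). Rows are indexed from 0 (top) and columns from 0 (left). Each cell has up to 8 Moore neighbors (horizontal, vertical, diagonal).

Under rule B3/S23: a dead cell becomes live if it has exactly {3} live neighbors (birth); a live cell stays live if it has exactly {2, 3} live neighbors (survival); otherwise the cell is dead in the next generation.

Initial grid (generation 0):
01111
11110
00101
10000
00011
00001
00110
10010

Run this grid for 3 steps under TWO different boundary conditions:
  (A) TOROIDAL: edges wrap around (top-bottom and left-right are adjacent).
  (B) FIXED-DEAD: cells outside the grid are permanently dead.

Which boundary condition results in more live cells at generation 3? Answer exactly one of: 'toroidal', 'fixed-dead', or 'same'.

Answer: toroidal

Derivation:
Under TOROIDAL boundary, generation 3:
00000
00000
00000
11101
00000
00000
00011
00110
Population = 8

Under FIXED-DEAD boundary, generation 3:
00000
00000
00000
00000
00010
00010
01100
00010
Population = 5

Comparison: toroidal=8, fixed-dead=5 -> toroidal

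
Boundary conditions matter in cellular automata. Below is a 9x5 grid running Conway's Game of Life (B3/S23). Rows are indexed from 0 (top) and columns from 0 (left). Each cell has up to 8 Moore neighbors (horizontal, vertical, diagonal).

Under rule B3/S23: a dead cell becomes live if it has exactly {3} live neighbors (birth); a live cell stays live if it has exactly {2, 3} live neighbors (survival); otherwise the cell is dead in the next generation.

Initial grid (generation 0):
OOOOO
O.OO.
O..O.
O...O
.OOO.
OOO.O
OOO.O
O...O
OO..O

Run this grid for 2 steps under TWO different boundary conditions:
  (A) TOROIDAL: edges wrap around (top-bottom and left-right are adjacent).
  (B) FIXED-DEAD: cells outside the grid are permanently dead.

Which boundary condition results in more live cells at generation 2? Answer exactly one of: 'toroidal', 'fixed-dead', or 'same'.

Under TOROIDAL boundary, generation 2:
.....
.....
.O..O
.O..O
.....
.....
.....
.....
.....
Population = 4

Under FIXED-DEAD boundary, generation 2:
.....
O...O
O..OO
.O..O
...OO
....O
....O
..O..
.O...
Population = 13

Comparison: toroidal=4, fixed-dead=13 -> fixed-dead

Answer: fixed-dead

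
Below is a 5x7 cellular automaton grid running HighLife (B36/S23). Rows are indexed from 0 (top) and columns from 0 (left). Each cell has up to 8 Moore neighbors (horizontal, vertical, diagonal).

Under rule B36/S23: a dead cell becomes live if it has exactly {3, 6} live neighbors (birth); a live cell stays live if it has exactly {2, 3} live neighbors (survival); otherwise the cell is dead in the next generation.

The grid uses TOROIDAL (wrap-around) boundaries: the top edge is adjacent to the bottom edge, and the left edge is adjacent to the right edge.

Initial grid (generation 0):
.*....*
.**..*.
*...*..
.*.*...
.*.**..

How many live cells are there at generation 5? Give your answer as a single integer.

Answer: 11

Derivation:
Simulating step by step:
Generation 0 (given above): 12 live cells
Generation 1: 17 live cells
.*.***.
.**..**
*..**..
**.*...
.*.**..
Generation 2: 14 live cells
.**...*
.*..*.*
...***.
**.....
.**..*.
Generation 3: 17 live cells
...*..*
.*..*.*
.******
**.*.**
......*
Generation 4: 8 live cells
......*
.*...**
.......
.*.*...
..*.*..
Generation 5: 11 live cells
*.....*
*....**
*.*....
..**...
..**...
Population at generation 5: 11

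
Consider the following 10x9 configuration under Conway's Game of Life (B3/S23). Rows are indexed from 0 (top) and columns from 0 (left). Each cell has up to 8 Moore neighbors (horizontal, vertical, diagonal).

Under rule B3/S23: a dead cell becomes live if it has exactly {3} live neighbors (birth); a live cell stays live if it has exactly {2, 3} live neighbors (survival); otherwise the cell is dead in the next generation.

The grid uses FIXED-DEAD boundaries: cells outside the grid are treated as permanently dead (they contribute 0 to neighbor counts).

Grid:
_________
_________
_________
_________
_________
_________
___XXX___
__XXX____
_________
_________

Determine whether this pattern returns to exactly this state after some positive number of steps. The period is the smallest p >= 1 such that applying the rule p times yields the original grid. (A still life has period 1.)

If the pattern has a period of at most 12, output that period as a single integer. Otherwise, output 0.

Simulating and comparing each generation to the original:
Gen 0 (original, given above): 6 live cells
Gen 1: 6 live cells, differs from original
Gen 2: 6 live cells, MATCHES original -> period = 2

Answer: 2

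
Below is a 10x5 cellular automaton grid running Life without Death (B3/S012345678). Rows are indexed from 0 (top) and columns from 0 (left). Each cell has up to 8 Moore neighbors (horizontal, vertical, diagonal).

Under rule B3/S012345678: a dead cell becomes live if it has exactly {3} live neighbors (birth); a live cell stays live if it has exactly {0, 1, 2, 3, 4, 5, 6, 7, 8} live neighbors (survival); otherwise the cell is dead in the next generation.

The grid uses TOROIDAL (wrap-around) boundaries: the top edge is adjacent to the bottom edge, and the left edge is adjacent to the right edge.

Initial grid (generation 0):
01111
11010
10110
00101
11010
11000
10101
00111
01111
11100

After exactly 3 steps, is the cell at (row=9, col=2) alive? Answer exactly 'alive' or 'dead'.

Answer: alive

Derivation:
Simulating step by step:
Generation 0 (given above): 30 live cells
Generation 1: 31 live cells
01111
11010
10110
00101
11010
11010
10101
00111
01111
11100
Generation 2: 31 live cells
01111
11010
10110
00101
11010
11010
10101
00111
01111
11100
Generation 3: 31 live cells
01111
11010
10110
00101
11010
11010
10101
00111
01111
11100

Cell (9,2) at generation 3: 1 -> alive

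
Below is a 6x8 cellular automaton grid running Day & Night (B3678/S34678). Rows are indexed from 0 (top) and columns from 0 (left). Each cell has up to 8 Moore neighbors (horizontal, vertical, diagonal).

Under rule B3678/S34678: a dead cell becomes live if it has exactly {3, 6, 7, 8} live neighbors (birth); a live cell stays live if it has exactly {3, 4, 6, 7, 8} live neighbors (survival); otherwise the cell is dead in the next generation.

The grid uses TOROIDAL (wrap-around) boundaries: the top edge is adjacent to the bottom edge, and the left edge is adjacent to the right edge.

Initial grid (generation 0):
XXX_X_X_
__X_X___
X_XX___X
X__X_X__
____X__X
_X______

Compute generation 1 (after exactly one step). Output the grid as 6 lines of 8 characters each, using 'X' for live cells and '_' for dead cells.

Answer: _XX__X__
_XXX_X__
__XX____
XXXX__X_
X_______
_XXX_X_X

Derivation:
Simulating step by step:
Generation 0 (given above): 17 live cells
Generation 1: 20 live cells
(generation 1 grid is the final answer)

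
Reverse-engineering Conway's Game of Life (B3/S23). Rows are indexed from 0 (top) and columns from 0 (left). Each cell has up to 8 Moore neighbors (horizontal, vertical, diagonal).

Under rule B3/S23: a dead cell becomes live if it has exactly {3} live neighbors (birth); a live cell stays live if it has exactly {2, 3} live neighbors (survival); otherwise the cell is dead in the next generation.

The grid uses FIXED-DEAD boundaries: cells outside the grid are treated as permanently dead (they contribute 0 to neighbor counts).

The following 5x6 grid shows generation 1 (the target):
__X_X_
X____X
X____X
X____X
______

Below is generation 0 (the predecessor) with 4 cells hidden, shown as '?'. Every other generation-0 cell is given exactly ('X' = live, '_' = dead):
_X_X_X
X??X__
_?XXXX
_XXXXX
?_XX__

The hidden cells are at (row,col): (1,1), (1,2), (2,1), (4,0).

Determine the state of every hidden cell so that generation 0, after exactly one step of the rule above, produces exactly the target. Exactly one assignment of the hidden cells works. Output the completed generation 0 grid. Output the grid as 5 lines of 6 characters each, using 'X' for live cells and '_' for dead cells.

Answer: _X_X_X
X__X__
_XXXXX
_XXXXX
X_XX__

Derivation:
Hidden generation-0 cells (in order): (1,1), (1,2), (2,1), (4,0).
A hidden cell only influences target cells in its own 3x3 neighborhood. Try each of the 2^4 = 16 assignments, step the completed generation 0 forward once under B3/S23, and compare with the target:
  (1,1)=_ (1,2)=_ (2,1)=_ (4,0)=_ -> step gives (1,0)='_' but target has 'X' -> reject
  (1,1)=_ (1,2)=_ (2,1)=_ (4,0)=X -> step gives (1,0)='_' but target has 'X' -> reject
  (1,1)=_ (1,2)=_ (2,1)=X (4,0)=_ -> step gives (3,0)='_' but target has 'X' -> reject
  (1,1)=_ (1,2)=_ (2,1)=X (4,0)=X -> step reproduces the target at every cell -> ACCEPT
  (1,1)=_ (1,2)=X (2,1)=_ (4,0)=_ -> step gives (0,1)='X' but target has '_' -> reject
  (1,1)=_ (1,2)=X (2,1)=_ (4,0)=X -> step gives (0,1)='X' but target has '_' -> reject
  (1,1)=_ (1,2)=X (2,1)=X (4,0)=_ -> step gives (0,1)='X' but target has '_' -> reject
  (1,1)=_ (1,2)=X (2,1)=X (4,0)=X -> step gives (0,1)='X' but target has '_' -> reject
  (1,1)=X (1,2)=_ (2,1)=_ (4,0)=_ -> step gives (0,0)='X' but target has '_' -> reject
  (1,1)=X (1,2)=_ (2,1)=_ (4,0)=X -> step gives (0,0)='X' but target has '_' -> reject
  (1,1)=X (1,2)=_ (2,1)=X (4,0)=_ -> step gives (0,0)='X' but target has '_' -> reject
  (1,1)=X (1,2)=_ (2,1)=X (4,0)=X -> step gives (0,0)='X' but target has '_' -> reject
  (1,1)=X (1,2)=X (2,1)=_ (4,0)=_ -> step gives (0,0)='X' but target has '_' -> reject
  (1,1)=X (1,2)=X (2,1)=_ (4,0)=X -> step gives (0,0)='X' but target has '_' -> reject
  (1,1)=X (1,2)=X (2,1)=X (4,0)=_ -> step gives (0,0)='X' but target has '_' -> reject
  (1,1)=X (1,2)=X (2,1)=X (4,0)=X -> step gives (0,0)='X' but target has '_' -> reject
Unique solution: (1,1)=dead, (1,2)=dead, (2,1)=live, (4,0)=live.
Check: live-neighbor counts of every cell in the completed generation 0:
213130
246463
346663
357763
144442
Applying B3/S23 to generation 0 with these counts gives:
__X_X_
X____X
X____X
X____X
______
which matches the target exactly.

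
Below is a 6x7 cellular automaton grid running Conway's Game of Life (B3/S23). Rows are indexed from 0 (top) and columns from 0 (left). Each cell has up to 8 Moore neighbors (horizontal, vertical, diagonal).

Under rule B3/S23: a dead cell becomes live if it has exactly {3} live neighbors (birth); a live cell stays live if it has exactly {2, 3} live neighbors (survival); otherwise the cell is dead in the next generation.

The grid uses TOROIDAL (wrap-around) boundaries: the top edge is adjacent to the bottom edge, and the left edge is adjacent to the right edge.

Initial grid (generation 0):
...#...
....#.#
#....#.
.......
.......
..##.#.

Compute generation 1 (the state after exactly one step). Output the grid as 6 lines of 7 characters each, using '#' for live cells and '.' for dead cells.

Answer: ..##.#.
....###
.....##
.......
.......
..###..

Derivation:
Simulating step by step:
Generation 0 (given above): 8 live cells
Generation 1: 11 live cells
(generation 1 grid is the final answer)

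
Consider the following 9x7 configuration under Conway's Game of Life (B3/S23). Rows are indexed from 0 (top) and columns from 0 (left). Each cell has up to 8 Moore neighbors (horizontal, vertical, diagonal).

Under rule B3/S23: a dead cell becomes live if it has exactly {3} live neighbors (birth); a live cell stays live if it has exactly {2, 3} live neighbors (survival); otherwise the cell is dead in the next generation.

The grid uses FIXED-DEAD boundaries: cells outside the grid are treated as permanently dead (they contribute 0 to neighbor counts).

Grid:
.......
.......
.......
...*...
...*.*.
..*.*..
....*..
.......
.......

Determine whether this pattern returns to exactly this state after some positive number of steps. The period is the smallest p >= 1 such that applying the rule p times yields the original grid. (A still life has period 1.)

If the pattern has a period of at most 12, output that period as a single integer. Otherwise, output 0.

Answer: 2

Derivation:
Simulating and comparing each generation to the original:
Gen 0 (original, given above): 6 live cells
Gen 1: 6 live cells, differs from original
Gen 2: 6 live cells, MATCHES original -> period = 2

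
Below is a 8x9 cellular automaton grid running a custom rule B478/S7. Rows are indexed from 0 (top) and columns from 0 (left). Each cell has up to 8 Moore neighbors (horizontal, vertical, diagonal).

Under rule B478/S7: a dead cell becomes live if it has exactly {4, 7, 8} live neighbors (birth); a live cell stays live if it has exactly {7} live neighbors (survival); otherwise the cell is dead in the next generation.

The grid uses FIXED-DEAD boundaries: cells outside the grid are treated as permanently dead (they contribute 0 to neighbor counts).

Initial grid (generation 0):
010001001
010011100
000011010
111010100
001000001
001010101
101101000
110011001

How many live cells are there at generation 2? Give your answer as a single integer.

Simulating step by step:
Generation 0 (given above): 30 live cells
Generation 1: 7 live cells
000000000
000000000
010100000
000101000
000001010
010000000
000000000
000000000
Generation 2: 1 live cells
000000000
000000000
000000000
000010000
000000000
000000000
000000000
000000000
Population at generation 2: 1

Answer: 1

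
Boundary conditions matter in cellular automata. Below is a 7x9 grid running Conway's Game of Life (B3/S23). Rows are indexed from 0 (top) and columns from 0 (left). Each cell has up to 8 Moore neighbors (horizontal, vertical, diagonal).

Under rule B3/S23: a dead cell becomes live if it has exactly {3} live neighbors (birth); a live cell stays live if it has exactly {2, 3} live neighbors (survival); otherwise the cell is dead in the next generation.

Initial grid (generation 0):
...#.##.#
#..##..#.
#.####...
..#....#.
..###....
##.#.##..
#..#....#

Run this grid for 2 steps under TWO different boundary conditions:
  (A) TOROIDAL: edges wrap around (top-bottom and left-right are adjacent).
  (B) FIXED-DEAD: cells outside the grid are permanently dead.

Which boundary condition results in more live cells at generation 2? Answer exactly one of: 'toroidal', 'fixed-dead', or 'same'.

Under TOROIDAL boundary, generation 2:
...##.###
.#.##..#.
.#...##..
.........
#...#.#..
.##..####
.#.#.####
Population = 27

Under FIXED-DEAD boundary, generation 2:
......##.
..#.#..#.
.....##..
.........
....#.#..
#.##..#..
#.#......
Population = 15

Comparison: toroidal=27, fixed-dead=15 -> toroidal

Answer: toroidal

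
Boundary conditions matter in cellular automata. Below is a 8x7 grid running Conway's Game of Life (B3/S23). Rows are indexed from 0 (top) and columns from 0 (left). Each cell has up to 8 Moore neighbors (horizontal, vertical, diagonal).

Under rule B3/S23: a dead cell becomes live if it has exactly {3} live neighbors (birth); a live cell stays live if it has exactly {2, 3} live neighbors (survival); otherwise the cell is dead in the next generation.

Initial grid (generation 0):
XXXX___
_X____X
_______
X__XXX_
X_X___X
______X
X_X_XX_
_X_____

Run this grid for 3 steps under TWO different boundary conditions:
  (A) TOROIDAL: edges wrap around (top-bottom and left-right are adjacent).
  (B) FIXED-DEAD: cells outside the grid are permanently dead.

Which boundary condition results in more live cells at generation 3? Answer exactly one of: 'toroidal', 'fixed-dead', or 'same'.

Answer: toroidal

Derivation:
Under TOROIDAL boundary, generation 3:
X____X_
______X
______X
XXX___X
X___XXX
_X_____
X___X__
X_____X
Population = 17

Under FIXED-DEAD boundary, generation 3:
_______
X______
X_XX___
_XX__XX
_____XX
_______
_______
_______
Population = 10

Comparison: toroidal=17, fixed-dead=10 -> toroidal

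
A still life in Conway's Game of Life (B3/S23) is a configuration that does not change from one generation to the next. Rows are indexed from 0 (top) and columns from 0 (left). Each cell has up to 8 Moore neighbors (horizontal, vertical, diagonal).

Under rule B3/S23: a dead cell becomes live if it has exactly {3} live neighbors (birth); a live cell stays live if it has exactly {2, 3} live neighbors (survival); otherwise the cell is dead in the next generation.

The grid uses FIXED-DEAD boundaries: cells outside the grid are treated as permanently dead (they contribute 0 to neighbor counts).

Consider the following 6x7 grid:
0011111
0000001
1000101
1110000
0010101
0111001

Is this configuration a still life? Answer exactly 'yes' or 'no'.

Answer: no

Derivation:
Compute generation 1 and compare to generation 0 (given above):
Generation 1:
0001111
0000001
1000010
1010000
1000010
0111010
Cell (0,2) differs: gen0=1 vs gen1=0 -> NOT a still life.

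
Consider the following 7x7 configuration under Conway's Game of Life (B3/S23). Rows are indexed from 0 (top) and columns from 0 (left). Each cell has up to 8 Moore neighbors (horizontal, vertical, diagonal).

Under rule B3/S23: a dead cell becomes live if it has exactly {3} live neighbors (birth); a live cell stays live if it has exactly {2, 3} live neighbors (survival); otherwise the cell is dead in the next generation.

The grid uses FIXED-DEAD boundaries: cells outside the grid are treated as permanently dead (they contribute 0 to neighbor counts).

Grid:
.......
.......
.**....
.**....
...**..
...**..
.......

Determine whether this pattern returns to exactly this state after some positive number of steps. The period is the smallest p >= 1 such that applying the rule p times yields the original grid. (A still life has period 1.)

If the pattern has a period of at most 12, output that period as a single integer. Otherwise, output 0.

Simulating and comparing each generation to the original:
Gen 0 (original, given above): 8 live cells
Gen 1: 6 live cells, differs from original
Gen 2: 8 live cells, MATCHES original -> period = 2

Answer: 2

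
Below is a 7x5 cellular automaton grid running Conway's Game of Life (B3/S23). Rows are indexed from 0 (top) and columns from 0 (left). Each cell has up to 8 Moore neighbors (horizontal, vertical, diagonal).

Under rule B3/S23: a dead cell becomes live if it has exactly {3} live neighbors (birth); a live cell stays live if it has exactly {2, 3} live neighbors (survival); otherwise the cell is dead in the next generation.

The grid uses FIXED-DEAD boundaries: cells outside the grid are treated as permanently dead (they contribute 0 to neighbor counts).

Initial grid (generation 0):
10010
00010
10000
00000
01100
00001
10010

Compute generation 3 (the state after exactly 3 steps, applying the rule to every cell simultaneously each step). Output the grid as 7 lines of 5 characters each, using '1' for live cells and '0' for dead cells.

Answer: 00000
00000
00000
00000
00000
01100
00000

Derivation:
Simulating step by step:
Generation 0 (given above): 9 live cells
Generation 1: 4 live cells
00000
00000
00000
01000
00000
01110
00000
Generation 2: 3 live cells
00000
00000
00000
00000
01000
00100
00100
Generation 3: 2 live cells
(generation 3 grid is the final answer)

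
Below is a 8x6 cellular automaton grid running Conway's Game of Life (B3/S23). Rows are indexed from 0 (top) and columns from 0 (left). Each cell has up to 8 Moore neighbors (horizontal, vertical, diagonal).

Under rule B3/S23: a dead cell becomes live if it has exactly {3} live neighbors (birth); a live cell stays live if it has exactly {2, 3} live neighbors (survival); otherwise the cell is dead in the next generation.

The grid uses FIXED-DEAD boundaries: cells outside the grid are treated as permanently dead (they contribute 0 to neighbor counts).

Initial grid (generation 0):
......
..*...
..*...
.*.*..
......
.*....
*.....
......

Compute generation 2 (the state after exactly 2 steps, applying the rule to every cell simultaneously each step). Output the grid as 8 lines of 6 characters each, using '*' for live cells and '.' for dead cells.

Simulating step by step:
Generation 0 (given above): 6 live cells
Generation 1: 5 live cells
......
......
.***..
..*...
..*...
......
......
......
Generation 2: 4 live cells
(generation 2 grid is the final answer)

Answer: ......
..*...
.***..
......
......
......
......
......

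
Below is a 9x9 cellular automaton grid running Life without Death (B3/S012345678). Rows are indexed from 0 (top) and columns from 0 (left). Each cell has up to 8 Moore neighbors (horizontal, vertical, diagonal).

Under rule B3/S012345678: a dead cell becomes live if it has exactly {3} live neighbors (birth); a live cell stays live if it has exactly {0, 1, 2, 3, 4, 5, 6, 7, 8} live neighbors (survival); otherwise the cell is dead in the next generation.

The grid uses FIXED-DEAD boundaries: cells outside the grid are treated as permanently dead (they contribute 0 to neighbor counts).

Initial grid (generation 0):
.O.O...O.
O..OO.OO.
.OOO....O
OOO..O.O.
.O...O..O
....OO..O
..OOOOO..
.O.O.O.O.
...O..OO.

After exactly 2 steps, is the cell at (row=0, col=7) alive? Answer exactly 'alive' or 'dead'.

Answer: alive

Derivation:
Simulating step by step:
Generation 0 (given above): 35 live cells
Generation 1: 52 live cells
.OOOO.OO.
O..OO.OOO
.OOO.O..O
OOOOOOOOO
OOO..O.OO
..O.OO.OO
..OOOOOO.
.O.O.O.O.
..OOO.OO.
Generation 2: 56 live cells
.OOOO.OOO
O..OO.OOO
.OOO.O..O
OOOOOOOOO
OOO..O.OO
..O.OO.OO
.OOOOOOO.
.O.O.O.OO
..OOOOOO.

Cell (0,7) at generation 2: 1 -> alive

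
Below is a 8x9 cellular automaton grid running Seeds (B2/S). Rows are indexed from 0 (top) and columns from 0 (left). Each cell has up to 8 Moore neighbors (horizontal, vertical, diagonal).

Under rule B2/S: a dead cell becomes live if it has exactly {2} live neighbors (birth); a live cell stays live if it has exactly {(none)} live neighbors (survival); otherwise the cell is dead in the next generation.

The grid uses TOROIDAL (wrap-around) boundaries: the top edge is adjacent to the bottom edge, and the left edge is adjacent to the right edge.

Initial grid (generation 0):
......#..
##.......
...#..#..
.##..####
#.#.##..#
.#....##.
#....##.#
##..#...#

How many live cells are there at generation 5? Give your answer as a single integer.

Answer: 11

Derivation:
Simulating step by step:
Generation 0 (given above): 27 live cells
Generation 1: 12 live cells
..#..#.#.
..#..###.
....#....
.........
.........
..##.....
..#.#....
.........
Generation 2: 18 live cells
.#.##...#
.#......#
...#...#.
.........
..##.....
.#..#....
.#.......
.##.###..
Generation 3: 10 live cells
......#..
.........
#.#.....#
....#....
.#..#....
#........
......#..
.......#.
Generation 4: 18 live cells
.......#.
##.....##
.#.#.....
..#..#..#
#..#.#...
.#...#...
.......##
.....#...
Generation 5: 11 live cells
.#.......
......#..
....#.#..
......#..
........#
..#....#.
#...##...
.........
Population at generation 5: 11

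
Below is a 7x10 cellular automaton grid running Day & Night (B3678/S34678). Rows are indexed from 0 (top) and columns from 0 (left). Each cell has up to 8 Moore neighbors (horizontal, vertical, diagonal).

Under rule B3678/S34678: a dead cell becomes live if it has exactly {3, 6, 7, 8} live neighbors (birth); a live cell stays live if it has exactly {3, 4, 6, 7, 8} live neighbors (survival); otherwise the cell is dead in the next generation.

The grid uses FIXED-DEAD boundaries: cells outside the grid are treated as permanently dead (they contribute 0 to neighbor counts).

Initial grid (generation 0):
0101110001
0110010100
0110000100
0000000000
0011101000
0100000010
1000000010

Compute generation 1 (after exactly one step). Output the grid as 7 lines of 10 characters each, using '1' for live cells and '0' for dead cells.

Answer: 0000101000
1100000010
0110001000
0100000000
0000000000
0011000100
0000000000

Derivation:
Simulating step by step:
Generation 0 (given above): 20 live cells
Generation 1: 12 live cells
(generation 1 grid is the final answer)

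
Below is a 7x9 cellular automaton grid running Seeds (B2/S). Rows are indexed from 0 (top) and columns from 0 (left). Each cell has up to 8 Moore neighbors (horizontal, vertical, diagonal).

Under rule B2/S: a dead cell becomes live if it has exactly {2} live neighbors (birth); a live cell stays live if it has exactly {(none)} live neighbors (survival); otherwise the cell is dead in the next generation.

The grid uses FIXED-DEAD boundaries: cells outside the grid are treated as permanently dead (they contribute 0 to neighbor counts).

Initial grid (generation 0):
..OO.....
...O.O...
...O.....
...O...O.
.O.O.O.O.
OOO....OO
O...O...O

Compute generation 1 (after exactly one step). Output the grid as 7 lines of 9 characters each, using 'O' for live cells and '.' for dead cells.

Answer: .........
.........
......O..
........O
.........
.....O...
..OO.....

Derivation:
Simulating step by step:
Generation 0 (given above): 19 live cells
Generation 1: 5 live cells
(generation 1 grid is the final answer)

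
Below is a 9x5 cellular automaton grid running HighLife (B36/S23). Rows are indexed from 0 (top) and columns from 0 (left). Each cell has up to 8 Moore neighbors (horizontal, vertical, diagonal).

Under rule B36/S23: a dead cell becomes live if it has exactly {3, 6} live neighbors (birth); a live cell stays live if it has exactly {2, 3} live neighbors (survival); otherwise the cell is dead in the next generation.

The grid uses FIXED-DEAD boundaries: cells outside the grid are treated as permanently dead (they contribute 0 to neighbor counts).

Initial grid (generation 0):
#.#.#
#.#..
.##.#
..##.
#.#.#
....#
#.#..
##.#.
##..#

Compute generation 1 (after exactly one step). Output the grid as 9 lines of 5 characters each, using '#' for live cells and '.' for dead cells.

Answer: ...#.
###..
.....
....#
.##.#
.....
#.##.
...#.
###..

Derivation:
Simulating step by step:
Generation 0 (given above): 22 live cells
Generation 1: 15 live cells
(generation 1 grid is the final answer)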